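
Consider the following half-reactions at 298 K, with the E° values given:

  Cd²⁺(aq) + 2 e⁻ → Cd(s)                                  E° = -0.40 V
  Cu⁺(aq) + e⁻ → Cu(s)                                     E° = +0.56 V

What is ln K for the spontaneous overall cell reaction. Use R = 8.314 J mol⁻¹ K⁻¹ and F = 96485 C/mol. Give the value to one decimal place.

Cathode: Cu⁺/Cu; anode: Cd²⁺/Cd. E°cell = (+0.56) − (-0.40) = +0.96 V, with n = 2.
ΔG° = −nFE° = −RT ln K, so ln K = nFE°/(RT) = (2)(96485)(+0.96) / ((8.314)(298)) = 74.771.

74.8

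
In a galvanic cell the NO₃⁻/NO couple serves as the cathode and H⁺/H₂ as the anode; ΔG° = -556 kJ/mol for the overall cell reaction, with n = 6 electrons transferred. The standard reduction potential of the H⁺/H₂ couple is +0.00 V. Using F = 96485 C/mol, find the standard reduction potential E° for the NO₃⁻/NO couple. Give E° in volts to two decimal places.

E°cell = −ΔG°/(nF) = −(-556×10³)/((6)(96485)) = +0.960 V.
Since NO₃⁻/NO is the cathode and H⁺/H₂ the anode, E°cell = E°(NO₃⁻/NO) − E°(H⁺/H₂).
So E°(NO₃⁻/NO) = E°cell + E°(H⁺/H₂) = +0.960 + (+0.00) = +0.96 V.

+0.96 V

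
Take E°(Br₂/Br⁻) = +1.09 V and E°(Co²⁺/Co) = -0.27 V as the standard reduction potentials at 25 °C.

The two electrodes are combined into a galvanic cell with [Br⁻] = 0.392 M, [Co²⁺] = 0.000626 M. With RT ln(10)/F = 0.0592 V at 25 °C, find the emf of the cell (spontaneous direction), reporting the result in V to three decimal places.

+1.479 V

Br₂/Br⁻ is the cathode (higher E°), Co²⁺/Co the anode: E°cell = +1.09 − (-0.27) = +1.36 V, n = 2.
Overall: Br₂(l) + Co(s) → 2 Br⁻(aq) + Co²⁺(aq)
Q = [Br⁻]^2·[Co²⁺]; log Q = -4.017.
E = E° − (0.0592/n) log Q = +1.36 − (0.0592/2)(-4.017) = +1.479 V.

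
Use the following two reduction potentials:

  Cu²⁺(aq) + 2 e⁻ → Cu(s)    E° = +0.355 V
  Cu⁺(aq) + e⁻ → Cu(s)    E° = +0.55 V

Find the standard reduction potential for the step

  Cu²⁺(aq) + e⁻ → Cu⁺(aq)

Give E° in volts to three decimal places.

+0.160 V

Sequential free energies add, so n₃E°₃ = n₁E°₁ + n₂E°₂.
With n₃ = 2, and the known step contributing 1×(+0.55) V, the unknown satisfies 1·E° = 2×(+0.355) − 1×(+0.55) = +0.160.
E° = +0.160 / 1 = +0.160 V.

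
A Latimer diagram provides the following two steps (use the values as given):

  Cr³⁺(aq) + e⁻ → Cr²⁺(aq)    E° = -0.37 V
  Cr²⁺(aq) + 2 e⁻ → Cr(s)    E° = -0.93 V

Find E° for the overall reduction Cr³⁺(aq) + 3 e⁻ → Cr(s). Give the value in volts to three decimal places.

Since ΔG° = −nFE° is additive over sequential reductions, n₃E°₃ = n₁E°₁ + n₂E°₂.
E°₃ = (1×-0.37 + 2×-0.93) / 3 = (-2.230) / 3 = -0.743 V.

-0.743 V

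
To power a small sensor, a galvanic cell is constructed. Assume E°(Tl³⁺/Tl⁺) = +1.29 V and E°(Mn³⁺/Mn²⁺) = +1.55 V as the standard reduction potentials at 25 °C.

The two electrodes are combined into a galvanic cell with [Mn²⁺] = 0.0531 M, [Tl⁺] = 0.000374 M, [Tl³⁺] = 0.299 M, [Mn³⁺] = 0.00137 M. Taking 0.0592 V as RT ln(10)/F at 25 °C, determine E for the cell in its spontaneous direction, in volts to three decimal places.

+0.080 V

Mn³⁺/Mn²⁺ is the cathode (higher E°), Tl³⁺/Tl⁺ the anode: E°cell = +1.55 − (+1.29) = +0.26 V, n = 2.
Overall: 2 Mn³⁺(aq) + Tl⁺(aq) → 2 Mn²⁺(aq) + Tl³⁺(aq)
Q = [Mn²⁺]^2·[Tl³⁺] / ([Mn³⁺]^2·[Tl⁺]); log Q = 6.080.
E = E° − (0.0592/n) log Q = +0.26 − (0.0592/2)(6.080) = +0.080 V.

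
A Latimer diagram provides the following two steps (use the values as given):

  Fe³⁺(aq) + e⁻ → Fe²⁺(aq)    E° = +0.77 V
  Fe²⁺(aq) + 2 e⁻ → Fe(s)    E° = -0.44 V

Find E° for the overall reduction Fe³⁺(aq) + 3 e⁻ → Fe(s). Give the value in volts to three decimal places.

Since ΔG° = −nFE° is additive over sequential reductions, n₃E°₃ = n₁E°₁ + n₂E°₂.
E°₃ = (1×+0.77 + 2×-0.44) / 3 = (-0.110) / 3 = -0.037 V.

-0.037 V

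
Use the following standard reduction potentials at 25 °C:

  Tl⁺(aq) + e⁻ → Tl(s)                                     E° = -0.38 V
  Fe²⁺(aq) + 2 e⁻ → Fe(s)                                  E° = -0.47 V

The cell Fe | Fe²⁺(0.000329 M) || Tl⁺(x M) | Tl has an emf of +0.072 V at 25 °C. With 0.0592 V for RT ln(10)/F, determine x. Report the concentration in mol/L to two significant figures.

0.0090 M

Tl⁺/Tl is the cathode, Fe²⁺/Fe the anode: E°cell = +0.09 V, n = 2.
Overall reaction: 2 Tl⁺(aq) + Fe(s) → 2 Tl(s) + Fe²⁺(aq); Q = [Fe²⁺]^1/[Tl⁺]^2.
From E = E° − (0.0592/n) log Q: log Q = (E° − E)·n/0.0592 = (+0.09 − (+0.072))·2/0.0592 = 0.6081.
So 2·log[Tl⁺] = 1·log(0.000329) − log Q = -3.4828 − (0.6081) = -4.0909; log[Tl⁺] = -4.0909 / 2 = -2.0455; [Tl⁺] = 10^(-2.0455) ≈ 0.0090 M.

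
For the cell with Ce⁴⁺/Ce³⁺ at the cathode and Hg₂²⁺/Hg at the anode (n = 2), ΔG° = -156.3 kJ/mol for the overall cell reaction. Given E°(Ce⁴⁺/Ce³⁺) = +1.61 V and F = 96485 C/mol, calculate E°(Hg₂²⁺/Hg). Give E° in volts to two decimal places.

E°cell = −ΔG°/(nF) = −(-156.3×10³)/((2)(96485)) = +0.810 V.
Since Ce⁴⁺/Ce³⁺ is the cathode and Hg₂²⁺/Hg the anode, E°cell = E°(Ce⁴⁺/Ce³⁺) − E°(Hg₂²⁺/Hg).
So E°(Hg₂²⁺/Hg) = E°(Ce⁴⁺/Ce³⁺) − E°cell = (+1.61) − (+0.810) = +0.80 V.

+0.80 V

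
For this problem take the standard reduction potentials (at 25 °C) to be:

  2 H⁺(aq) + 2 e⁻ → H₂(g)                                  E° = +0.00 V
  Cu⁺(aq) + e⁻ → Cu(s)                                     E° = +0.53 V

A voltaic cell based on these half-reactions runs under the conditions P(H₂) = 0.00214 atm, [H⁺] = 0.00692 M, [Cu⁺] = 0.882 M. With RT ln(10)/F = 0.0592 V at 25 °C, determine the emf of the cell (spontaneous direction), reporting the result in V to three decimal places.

Cu⁺/Cu is the cathode (higher E°), H⁺/H₂ the anode: E°cell = +0.53 − (+0.00) = +0.53 V, n = 2.
Overall: 2 Cu⁺(aq) + H₂(g) → 2 Cu(s) + 2 H⁺(aq)
Q = [H⁺]^2 / ([Cu⁺]^2·P(H₂)); log Q = -1.541.
E = E° − (0.0592/n) log Q = +0.53 − (0.0592/2)(-1.541) = +0.576 V.

+0.576 V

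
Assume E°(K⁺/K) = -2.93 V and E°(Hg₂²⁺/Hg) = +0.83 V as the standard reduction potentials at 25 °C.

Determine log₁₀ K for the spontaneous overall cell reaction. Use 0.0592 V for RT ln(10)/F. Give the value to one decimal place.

Cathode: Hg₂²⁺/Hg; anode: K⁺/K. E°cell = +3.76 V, n = 2.
log K = nE°cell / 0.0592 = (2)(+3.76) / 0.0592 = 127.0.

127.0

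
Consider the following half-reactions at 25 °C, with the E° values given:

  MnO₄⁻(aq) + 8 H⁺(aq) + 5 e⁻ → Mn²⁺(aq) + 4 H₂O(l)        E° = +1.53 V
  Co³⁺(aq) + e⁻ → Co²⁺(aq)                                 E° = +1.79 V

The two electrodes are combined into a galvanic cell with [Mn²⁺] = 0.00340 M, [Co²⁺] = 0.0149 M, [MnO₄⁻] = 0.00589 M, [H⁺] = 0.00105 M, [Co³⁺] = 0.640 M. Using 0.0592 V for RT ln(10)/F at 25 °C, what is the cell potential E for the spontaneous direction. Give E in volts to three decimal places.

Co³⁺/Co²⁺ is the cathode (higher E°), MnO₄⁻/Mn²⁺ the anode: E°cell = +1.79 − (+1.53) = +0.26 V, n = 5.
Overall: 5 Co³⁺(aq) + Mn²⁺(aq) + 4 H₂O(l) → 5 Co²⁺(aq) + MnO₄⁻(aq) + 8 H⁺(aq)
Q = [Co²⁺]^5·[MnO₄⁻]·[H⁺]^8 / ([Co³⁺]^5·[Mn²⁺]); log Q = -31.757.
E = E° − (0.0592/n) log Q = +0.26 − (0.0592/5)(-31.757) = +0.636 V.

+0.636 V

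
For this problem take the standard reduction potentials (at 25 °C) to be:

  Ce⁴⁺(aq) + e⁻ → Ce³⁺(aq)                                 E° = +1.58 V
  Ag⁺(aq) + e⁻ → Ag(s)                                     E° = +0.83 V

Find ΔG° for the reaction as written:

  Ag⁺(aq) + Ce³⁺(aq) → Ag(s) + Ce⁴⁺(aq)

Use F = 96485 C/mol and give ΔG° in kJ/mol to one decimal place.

As written, Ag⁺/Ag is reduced (cathode) and Ce⁴⁺/Ce³⁺ is oxidised (anode), so E°cell = (+0.83) − (+1.58) = -0.75 V.
Balancing electrons gives n = 1.
ΔG° = −nFE° = −(1)(96485)(-0.75) = 72,364 J = +72.4 kJ/mol.

+72.4 kJ/mol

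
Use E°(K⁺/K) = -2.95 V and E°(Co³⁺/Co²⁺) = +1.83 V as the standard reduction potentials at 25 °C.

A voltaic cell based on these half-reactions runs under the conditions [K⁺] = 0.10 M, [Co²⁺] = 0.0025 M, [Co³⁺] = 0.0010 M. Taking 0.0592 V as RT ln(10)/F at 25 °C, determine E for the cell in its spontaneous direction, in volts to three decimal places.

Co³⁺/Co²⁺ is the cathode (higher E°), K⁺/K the anode: E°cell = +1.83 − (-2.95) = +4.78 V, n = 1.
Overall: Co³⁺(aq) + K(s) → Co²⁺(aq) + K⁺(aq)
Q = [Co²⁺]·[K⁺] / ([Co³⁺]); log Q = -0.602.
E = E° − (0.0592/n) log Q = +4.78 − (0.0592/1)(-0.602) = +4.816 V.

+4.816 V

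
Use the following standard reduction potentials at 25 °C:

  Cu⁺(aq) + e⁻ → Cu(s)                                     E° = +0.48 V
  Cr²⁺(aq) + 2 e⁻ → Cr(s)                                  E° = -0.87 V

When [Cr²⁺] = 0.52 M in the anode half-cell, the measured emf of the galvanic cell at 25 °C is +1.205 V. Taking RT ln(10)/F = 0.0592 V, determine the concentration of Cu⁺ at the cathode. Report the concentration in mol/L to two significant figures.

Cu⁺/Cu is the cathode, Cr²⁺/Cr the anode: E°cell = +1.35 V, n = 2.
Overall reaction: 2 Cu⁺(aq) + Cr(s) → 2 Cu(s) + Cr²⁺(aq); Q = [Cr²⁺]^1/[Cu⁺]^2.
From E = E° − (0.0592/n) log Q: log Q = (E° − E)·n/0.0592 = (+1.35 − (+1.205))·2/0.0592 = 4.8986.
So 2·log[Cu⁺] = 1·log(0.52) − log Q = -0.2840 − (4.8986) = -5.1826; log[Cu⁺] = -5.1826 / 2 = -2.5913; [Cu⁺] = 10^(-2.5913) ≈ 0.0026 M.

0.0026 M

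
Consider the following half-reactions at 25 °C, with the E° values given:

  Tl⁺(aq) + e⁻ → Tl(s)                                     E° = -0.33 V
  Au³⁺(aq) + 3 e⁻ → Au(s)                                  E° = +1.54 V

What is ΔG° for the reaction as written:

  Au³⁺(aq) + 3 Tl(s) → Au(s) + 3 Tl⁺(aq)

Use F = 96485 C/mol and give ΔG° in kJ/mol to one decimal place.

As written, Au³⁺/Au is reduced (cathode) and Tl⁺/Tl is oxidised (anode), so E°cell = (+1.54) − (-0.33) = +1.87 V.
Balancing electrons gives n = 3.
ΔG° = −nFE° = −(3)(96485)(+1.87) = -541,281 J = -541.3 kJ/mol.

-541.3 kJ/mol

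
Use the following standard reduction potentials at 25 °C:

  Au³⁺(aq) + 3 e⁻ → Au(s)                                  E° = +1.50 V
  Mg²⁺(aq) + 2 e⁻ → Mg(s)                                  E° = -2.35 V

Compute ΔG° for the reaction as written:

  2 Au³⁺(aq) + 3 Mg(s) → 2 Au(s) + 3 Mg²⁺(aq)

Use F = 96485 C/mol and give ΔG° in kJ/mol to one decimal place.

As written, Au³⁺/Au is reduced (cathode) and Mg²⁺/Mg is oxidised (anode), so E°cell = (+1.50) − (-2.35) = +3.85 V.
Balancing electrons gives n = 6.
ΔG° = −nFE° = −(6)(96485)(+3.85) = -2,228,804 J = -2228.8 kJ/mol.

-2228.8 kJ/mol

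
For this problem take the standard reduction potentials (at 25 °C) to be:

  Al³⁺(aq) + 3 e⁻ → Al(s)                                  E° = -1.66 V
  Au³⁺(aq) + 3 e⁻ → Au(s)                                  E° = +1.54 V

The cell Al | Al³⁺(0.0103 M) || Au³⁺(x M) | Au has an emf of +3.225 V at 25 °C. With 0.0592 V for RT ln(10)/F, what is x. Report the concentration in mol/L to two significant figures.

Au³⁺/Au is the cathode, Al³⁺/Al the anode: E°cell = +3.20 V, n = 3.
Overall reaction: Au³⁺(aq) + Al(s) → Au(s) + Al³⁺(aq); Q = [Al³⁺]^1/[Au³⁺]^1.
From E = E° − (0.0592/n) log Q: log Q = (E° − E)·n/0.0592 = (+3.20 − (+3.225))·3/0.0592 = -1.2669.
So 1·log[Au³⁺] = 1·log(0.0103) − log Q = -1.9872 − (-1.2669) = -0.7203; [Au³⁺] = 10^(-0.7203) ≈ 0.19 M.

0.19 M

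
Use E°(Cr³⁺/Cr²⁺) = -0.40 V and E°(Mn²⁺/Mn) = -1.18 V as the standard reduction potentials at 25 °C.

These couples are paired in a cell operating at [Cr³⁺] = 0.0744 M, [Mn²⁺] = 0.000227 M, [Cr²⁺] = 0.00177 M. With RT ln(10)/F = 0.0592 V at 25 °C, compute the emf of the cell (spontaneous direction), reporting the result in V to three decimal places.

Cr³⁺/Cr²⁺ is the cathode (higher E°), Mn²⁺/Mn the anode: E°cell = -0.40 − (-1.18) = +0.78 V, n = 2.
Overall: 2 Cr³⁺(aq) + Mn(s) → 2 Cr²⁺(aq) + Mn²⁺(aq)
Q = [Cr²⁺]^2·[Mn²⁺] / ([Cr³⁺]^2); log Q = -6.891.
E = E° − (0.0592/n) log Q = +0.78 − (0.0592/2)(-6.891) = +0.984 V.

+0.984 V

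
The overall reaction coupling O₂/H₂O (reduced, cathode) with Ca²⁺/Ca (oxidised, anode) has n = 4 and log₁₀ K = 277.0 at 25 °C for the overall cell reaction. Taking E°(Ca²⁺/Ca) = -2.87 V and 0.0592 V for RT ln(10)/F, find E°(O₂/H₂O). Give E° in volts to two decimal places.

E°cell = (0.0592/n)·log K = (0.0592/4)(277.0) = +4.100 V.
Since O₂/H₂O is the cathode and Ca²⁺/Ca the anode, E°cell = E°(O₂/H₂O) − E°(Ca²⁺/Ca).
So E°(O₂/H₂O) = E°cell + E°(Ca²⁺/Ca) = +4.100 + (-2.87) = +1.23 V.

+1.23 V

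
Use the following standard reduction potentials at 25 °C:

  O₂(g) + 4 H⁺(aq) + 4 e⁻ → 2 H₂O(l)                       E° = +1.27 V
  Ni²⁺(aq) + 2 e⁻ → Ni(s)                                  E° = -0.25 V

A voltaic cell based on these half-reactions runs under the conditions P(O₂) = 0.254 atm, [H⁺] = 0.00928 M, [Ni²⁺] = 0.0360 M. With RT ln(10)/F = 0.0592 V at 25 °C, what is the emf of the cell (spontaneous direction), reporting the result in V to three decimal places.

+1.434 V

O₂/H₂O is the cathode (higher E°), Ni²⁺/Ni the anode: E°cell = +1.27 − (-0.25) = +1.52 V, n = 4.
Overall: O₂(g) + 4 H⁺(aq) + 2 Ni(s) → 2 H₂O(l) + 2 Ni²⁺(aq)
Q = [Ni²⁺]^2 / (P(O₂)·[H⁺]^4); log Q = 5.838.
E = E° − (0.0592/n) log Q = +1.52 − (0.0592/4)(5.838) = +1.434 V.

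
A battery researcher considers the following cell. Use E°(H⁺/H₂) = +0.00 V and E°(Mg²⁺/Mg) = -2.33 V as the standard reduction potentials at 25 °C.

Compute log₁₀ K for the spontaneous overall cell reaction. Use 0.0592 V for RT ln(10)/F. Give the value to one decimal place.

78.7

Cathode: H⁺/H₂; anode: Mg²⁺/Mg. E°cell = +2.33 V, n = 2.
log K = nE°cell / 0.0592 = (2)(+2.33) / 0.0592 = 78.7.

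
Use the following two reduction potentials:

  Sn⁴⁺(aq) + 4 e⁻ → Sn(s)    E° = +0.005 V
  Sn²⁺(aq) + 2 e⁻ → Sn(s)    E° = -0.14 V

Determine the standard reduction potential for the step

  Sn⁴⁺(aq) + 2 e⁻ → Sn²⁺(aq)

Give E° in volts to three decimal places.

Sequential free energies add, so n₃E°₃ = n₁E°₁ + n₂E°₂.
With n₃ = 4, and the known step contributing 2×(-0.14) V, the unknown satisfies 2·E° = 4×(+0.005) − 2×(-0.14) = +0.300.
E° = +0.300 / 2 = +0.150 V.

+0.150 V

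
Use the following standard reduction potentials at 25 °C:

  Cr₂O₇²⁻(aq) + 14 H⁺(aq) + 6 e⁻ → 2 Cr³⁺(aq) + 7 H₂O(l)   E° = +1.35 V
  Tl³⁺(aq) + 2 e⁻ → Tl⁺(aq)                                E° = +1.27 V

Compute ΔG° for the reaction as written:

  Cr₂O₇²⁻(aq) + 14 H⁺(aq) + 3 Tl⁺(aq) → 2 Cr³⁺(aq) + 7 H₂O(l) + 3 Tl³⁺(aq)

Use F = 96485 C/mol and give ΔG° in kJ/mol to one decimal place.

As written, Cr₂O₇²⁻/Cr³⁺ is reduced (cathode) and Tl³⁺/Tl⁺ is oxidised (anode), so E°cell = (+1.35) − (+1.27) = +0.08 V.
Balancing electrons gives n = 6.
ΔG° = −nFE° = −(6)(96485)(+0.08) = -46,313 J = -46.3 kJ/mol.

-46.3 kJ/mol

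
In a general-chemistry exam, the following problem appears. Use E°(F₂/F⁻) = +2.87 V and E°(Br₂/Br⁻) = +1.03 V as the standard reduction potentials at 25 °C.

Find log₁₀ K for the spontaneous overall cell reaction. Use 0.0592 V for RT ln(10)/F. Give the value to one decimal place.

62.2

Cathode: F₂/F⁻; anode: Br₂/Br⁻. E°cell = +1.84 V, n = 2.
log K = nE°cell / 0.0592 = (2)(+1.84) / 0.0592 = 62.2.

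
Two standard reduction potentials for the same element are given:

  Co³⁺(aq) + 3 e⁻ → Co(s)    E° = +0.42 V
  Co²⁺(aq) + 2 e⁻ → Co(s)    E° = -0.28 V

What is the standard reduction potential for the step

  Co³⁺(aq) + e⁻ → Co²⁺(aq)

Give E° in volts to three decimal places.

+1.820 V

Sequential free energies add, so n₃E°₃ = n₁E°₁ + n₂E°₂.
With n₃ = 3, and the known step contributing 2×(-0.28) V, the unknown satisfies 1·E° = 3×(+0.42) − 2×(-0.28) = +1.820.
E° = +1.820 / 1 = +1.820 V.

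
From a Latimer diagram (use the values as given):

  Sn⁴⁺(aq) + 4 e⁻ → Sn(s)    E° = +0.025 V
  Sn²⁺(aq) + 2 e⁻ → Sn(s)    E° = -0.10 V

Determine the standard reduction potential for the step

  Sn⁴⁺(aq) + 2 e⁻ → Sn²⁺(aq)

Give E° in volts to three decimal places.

Sequential free energies add, so n₃E°₃ = n₁E°₁ + n₂E°₂.
With n₃ = 4, and the known step contributing 2×(-0.10) V, the unknown satisfies 2·E° = 4×(+0.025) − 2×(-0.10) = +0.300.
E° = +0.300 / 2 = +0.150 V.

+0.150 V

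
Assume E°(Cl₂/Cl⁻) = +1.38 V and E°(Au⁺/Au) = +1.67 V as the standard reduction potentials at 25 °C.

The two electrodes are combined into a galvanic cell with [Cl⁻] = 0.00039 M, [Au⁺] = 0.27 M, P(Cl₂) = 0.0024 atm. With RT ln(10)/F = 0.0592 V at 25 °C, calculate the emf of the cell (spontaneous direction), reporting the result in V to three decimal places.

Au⁺/Au is the cathode (higher E°), Cl₂/Cl⁻ the anode: E°cell = +1.67 − (+1.38) = +0.29 V, n = 2.
Overall: 2 Au⁺(aq) + 2 Cl⁻(aq) → 2 Au(s) + Cl₂(g)
Q = P(Cl₂) / ([Au⁺]^2·[Cl⁻]^2); log Q = 5.335.
E = E° − (0.0592/n) log Q = +0.29 − (0.0592/2)(5.335) = +0.132 V.

+0.132 V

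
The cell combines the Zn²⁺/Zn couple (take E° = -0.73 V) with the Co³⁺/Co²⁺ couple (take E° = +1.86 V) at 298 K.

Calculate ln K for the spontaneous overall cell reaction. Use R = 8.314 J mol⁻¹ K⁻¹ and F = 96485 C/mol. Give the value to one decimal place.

201.7

Cathode: Co³⁺/Co²⁺; anode: Zn²⁺/Zn. E°cell = (+1.86) − (-0.73) = +2.59 V, with n = 2.
ΔG° = −nFE° = −RT ln K, so ln K = nFE°/(RT) = (2)(96485)(+2.59) / ((8.314)(298)) = 201.727.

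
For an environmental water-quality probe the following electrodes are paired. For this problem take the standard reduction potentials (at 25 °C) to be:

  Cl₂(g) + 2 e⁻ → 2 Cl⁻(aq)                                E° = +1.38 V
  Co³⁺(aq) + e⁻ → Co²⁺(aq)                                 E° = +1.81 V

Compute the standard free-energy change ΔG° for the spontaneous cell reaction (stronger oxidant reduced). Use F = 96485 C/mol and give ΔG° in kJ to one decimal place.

-83.0 kJ

Co³⁺/Co²⁺ (E° = +1.81 V) is the cathode; Cl₂/Cl⁻ (E° = +1.38 V) is the anode, so E°cell = +0.43 V.
Balancing electrons gives n = 2 (lcm of 1 and 2).
ΔG° = −nFE° = −(2)(96485)(+0.43) = -82,977 J = -83.0 kJ.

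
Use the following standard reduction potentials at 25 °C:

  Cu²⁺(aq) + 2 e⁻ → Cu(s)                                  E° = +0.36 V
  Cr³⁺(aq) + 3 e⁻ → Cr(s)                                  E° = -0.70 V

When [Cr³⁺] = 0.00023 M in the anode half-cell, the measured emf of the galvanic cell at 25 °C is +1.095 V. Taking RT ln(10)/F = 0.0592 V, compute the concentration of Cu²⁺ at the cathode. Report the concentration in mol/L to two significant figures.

Cu²⁺/Cu is the cathode, Cr³⁺/Cr the anode: E°cell = +1.06 V, n = 6.
Overall reaction: 3 Cu²⁺(aq) + 2 Cr(s) → 3 Cu(s) + 2 Cr³⁺(aq); Q = [Cr³⁺]^2/[Cu²⁺]^3.
From E = E° − (0.0592/n) log Q: log Q = (E° − E)·n/0.0592 = (+1.06 − (+1.095))·6/0.0592 = -3.5473.
So 3·log[Cu²⁺] = 2·log(0.00023) − log Q = -7.2765 − (-3.5473) = -3.7292; log[Cu²⁺] = -3.7292 / 3 = -1.2431; [Cu²⁺] = 10^(-1.2431) ≈ 0.057 M.

0.057 M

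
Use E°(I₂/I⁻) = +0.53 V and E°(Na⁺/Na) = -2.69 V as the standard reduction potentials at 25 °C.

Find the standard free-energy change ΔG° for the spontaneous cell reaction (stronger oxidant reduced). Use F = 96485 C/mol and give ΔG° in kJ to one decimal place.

I₂/I⁻ (E° = +0.53 V) is the cathode; Na⁺/Na (E° = -2.69 V) is the anode, so E°cell = +3.22 V.
Balancing electrons gives n = 2 (lcm of 2 and 1).
ΔG° = −nFE° = −(2)(96485)(+3.22) = -621,363 J = -621.4 kJ.

-621.4 kJ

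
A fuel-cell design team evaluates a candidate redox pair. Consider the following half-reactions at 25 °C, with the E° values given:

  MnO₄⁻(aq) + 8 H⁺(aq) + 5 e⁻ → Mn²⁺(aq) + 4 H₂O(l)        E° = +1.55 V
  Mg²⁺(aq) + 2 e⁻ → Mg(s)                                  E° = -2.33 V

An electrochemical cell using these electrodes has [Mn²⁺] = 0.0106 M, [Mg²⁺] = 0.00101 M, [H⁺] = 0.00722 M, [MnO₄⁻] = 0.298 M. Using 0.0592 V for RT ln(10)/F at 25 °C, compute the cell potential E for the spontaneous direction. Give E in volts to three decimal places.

MnO₄⁻/Mn²⁺ is the cathode (higher E°), Mg²⁺/Mg the anode: E°cell = +1.55 − (-2.33) = +3.88 V, n = 10.
Overall: 2 MnO₄⁻(aq) + 16 H⁺(aq) + 5 Mg(s) → 2 Mn²⁺(aq) + 8 H₂O(l) + 5 Mg²⁺(aq)
Q = [Mn²⁺]^2·[Mg²⁺]^5 / ([MnO₄⁻]^2·[H⁺]^16); log Q = 16.387.
E = E° − (0.0592/n) log Q = +3.88 − (0.0592/10)(16.387) = +3.783 V.

+3.783 V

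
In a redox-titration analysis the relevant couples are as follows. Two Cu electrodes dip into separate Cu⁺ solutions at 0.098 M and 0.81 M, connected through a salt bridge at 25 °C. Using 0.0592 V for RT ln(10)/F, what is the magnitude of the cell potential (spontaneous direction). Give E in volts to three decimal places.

+0.054 V

For a concentration cell E°cell = 0. The 0.81 M side is the cathode (reduction is favoured where [Cu⁺] is higher).
With n = 1, E = −(0.0592/1) log([Cu⁺]ₐₙ/[Cu⁺]꜀ₐₜ) = −(0.0592/1) log(0.098/0.81) = −(0.0592/1)(-0.917) = +0.054 V.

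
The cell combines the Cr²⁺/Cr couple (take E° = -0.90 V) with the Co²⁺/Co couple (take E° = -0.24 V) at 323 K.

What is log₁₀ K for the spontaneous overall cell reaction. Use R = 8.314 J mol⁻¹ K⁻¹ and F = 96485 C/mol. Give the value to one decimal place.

Cathode: Co²⁺/Co; anode: Cr²⁺/Cr. E°cell = (-0.24) − (-0.90) = +0.66 V, with n = 2.
ΔG° = −nFE° = −RT ln K, so ln K = nFE°/(RT) = (2)(96485)(+0.66) / ((8.314)(323)) = 47.427.
log₁₀ K = 47.427 / ln 10 = 20.6.

20.6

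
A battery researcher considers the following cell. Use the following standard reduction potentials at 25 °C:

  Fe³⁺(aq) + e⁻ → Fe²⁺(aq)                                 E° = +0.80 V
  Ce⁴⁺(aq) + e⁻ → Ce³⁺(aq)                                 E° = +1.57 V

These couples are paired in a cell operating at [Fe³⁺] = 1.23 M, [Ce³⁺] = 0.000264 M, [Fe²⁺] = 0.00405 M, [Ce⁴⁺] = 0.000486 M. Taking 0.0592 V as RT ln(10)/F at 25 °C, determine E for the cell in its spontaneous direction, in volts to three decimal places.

Ce⁴⁺/Ce³⁺ is the cathode (higher E°), Fe³⁺/Fe²⁺ the anode: E°cell = +1.57 − (+0.80) = +0.77 V, n = 1.
Overall: Ce⁴⁺(aq) + Fe²⁺(aq) → Ce³⁺(aq) + Fe³⁺(aq)
Q = [Ce³⁺]·[Fe³⁺] / ([Ce⁴⁺]·[Fe²⁺]); log Q = 2.217.
E = E° − (0.0592/n) log Q = +0.77 − (0.0592/1)(2.217) = +0.639 V.

+0.639 V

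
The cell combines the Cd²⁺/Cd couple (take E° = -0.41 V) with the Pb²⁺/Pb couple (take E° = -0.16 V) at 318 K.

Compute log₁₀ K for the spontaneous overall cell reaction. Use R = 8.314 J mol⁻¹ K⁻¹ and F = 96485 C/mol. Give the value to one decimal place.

7.9

Cathode: Pb²⁺/Pb; anode: Cd²⁺/Cd. E°cell = (-0.16) − (-0.41) = +0.25 V, with n = 2.
ΔG° = −nFE° = −RT ln K, so ln K = nFE°/(RT) = (2)(96485)(+0.25) / ((8.314)(318)) = 18.247.
log₁₀ K = 18.247 / ln 10 = 7.9.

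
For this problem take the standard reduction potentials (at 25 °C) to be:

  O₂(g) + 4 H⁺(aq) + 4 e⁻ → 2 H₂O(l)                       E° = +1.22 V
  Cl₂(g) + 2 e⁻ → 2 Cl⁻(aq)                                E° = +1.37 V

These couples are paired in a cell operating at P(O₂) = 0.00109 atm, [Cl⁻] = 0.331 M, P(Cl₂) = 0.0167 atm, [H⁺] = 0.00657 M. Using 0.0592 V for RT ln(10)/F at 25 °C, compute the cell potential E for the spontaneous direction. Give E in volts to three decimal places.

Cl₂/Cl⁻ is the cathode (higher E°), O₂/H₂O the anode: E°cell = +1.37 − (+1.22) = +0.15 V, n = 4.
Overall: 2 Cl₂(g) + 2 H₂O(l) → 4 Cl⁻(aq) + O₂(g) + 4 H⁺(aq)
Q = [Cl⁻]^4·P(O₂)·[H⁺]^4 / (P(Cl₂)^2); log Q = -10.058.
E = E° − (0.0592/n) log Q = +0.15 − (0.0592/4)(-10.058) = +0.299 V.

+0.299 V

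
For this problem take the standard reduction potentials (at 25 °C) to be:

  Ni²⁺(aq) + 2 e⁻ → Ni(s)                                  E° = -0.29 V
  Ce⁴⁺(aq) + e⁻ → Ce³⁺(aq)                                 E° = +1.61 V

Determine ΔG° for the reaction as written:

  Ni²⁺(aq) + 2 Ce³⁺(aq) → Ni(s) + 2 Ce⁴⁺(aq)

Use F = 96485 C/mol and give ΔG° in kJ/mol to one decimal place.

As written, Ni²⁺/Ni is reduced (cathode) and Ce⁴⁺/Ce³⁺ is oxidised (anode), so E°cell = (-0.29) − (+1.61) = -1.90 V.
Balancing electrons gives n = 2.
ΔG° = −nFE° = −(2)(96485)(-1.90) = 366,643 J = +366.6 kJ/mol.

+366.6 kJ/mol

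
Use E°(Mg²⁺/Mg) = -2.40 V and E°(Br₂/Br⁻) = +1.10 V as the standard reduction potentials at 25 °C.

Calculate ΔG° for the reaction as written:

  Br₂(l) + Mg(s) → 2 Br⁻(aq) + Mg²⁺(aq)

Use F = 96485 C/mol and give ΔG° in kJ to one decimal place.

As written, Br₂/Br⁻ is reduced (cathode) and Mg²⁺/Mg is oxidised (anode), so E°cell = (+1.10) − (-2.40) = +3.50 V.
Balancing electrons gives n = 2.
ΔG° = −nFE° = −(2)(96485)(+3.50) = -675,395 J = -675.4 kJ.

-675.4 kJ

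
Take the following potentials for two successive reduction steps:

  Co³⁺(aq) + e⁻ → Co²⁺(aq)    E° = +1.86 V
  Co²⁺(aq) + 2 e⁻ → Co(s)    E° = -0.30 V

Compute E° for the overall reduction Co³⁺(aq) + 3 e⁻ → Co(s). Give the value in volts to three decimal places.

Adding the free-energy changes (−nFE°) of the two steps gives −n₃FE°₃ = −n₁FE°₁ − n₂FE°₂.
E°₃ = (1×+1.86 + 2×-0.30) / 3 = (+1.260) / 3 = +0.420 V.

+0.420 V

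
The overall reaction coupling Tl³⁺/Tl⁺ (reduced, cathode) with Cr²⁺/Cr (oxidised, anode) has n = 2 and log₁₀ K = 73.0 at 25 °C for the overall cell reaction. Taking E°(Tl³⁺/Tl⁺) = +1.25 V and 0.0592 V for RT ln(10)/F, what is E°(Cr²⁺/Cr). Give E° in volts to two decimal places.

E°cell = (0.0592/n)·log K = (0.0592/2)(73.0) = +2.161 V.
Since Tl³⁺/Tl⁺ is the cathode and Cr²⁺/Cr the anode, E°cell = E°(Tl³⁺/Tl⁺) − E°(Cr²⁺/Cr).
So E°(Cr²⁺/Cr) = E°(Tl³⁺/Tl⁺) − E°cell = (+1.25) − (+2.161) = -0.91 V.

-0.91 V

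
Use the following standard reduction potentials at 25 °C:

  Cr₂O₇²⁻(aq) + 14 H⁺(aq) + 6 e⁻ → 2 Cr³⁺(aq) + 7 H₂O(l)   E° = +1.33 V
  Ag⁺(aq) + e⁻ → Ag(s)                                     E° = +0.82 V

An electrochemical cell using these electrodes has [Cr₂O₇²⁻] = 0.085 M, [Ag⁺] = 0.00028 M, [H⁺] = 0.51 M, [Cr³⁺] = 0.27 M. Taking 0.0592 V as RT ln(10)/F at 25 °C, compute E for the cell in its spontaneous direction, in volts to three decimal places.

+0.681 V

Cr₂O₇²⁻/Cr³⁺ is the cathode (higher E°), Ag⁺/Ag the anode: E°cell = +1.33 − (+0.82) = +0.51 V, n = 6.
Overall: Cr₂O₇²⁻(aq) + 14 H⁺(aq) + 6 Ag(s) → 2 Cr³⁺(aq) + 7 H₂O(l) + 6 Ag⁺(aq)
Q = [Cr³⁺]^2·[Ag⁺]^6 / ([Cr₂O₇²⁻]·[H⁺]^14); log Q = -17.290.
E = E° − (0.0592/n) log Q = +0.51 − (0.0592/6)(-17.290) = +0.681 V.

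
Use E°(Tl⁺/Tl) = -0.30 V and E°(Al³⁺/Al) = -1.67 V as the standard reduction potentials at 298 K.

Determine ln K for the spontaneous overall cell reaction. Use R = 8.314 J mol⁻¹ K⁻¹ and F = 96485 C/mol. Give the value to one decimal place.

160.1

Cathode: Tl⁺/Tl; anode: Al³⁺/Al. E°cell = (-0.30) − (-1.67) = +1.37 V, with n = 3.
ΔG° = −nFE° = −RT ln K, so ln K = nFE°/(RT) = (3)(96485)(+1.37) / ((8.314)(298)) = 160.057.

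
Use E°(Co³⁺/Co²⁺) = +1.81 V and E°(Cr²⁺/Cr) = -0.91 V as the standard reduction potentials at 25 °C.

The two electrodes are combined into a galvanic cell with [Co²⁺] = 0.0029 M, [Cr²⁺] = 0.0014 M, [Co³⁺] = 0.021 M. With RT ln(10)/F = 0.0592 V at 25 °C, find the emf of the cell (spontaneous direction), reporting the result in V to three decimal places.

Co³⁺/Co²⁺ is the cathode (higher E°), Cr²⁺/Cr the anode: E°cell = +1.81 − (-0.91) = +2.72 V, n = 2.
Overall: 2 Co³⁺(aq) + Cr(s) → 2 Co²⁺(aq) + Cr²⁺(aq)
Q = [Co²⁺]^2·[Cr²⁺] / ([Co³⁺]^2); log Q = -4.574.
E = E° − (0.0592/n) log Q = +2.72 − (0.0592/2)(-4.574) = +2.855 V.

+2.855 V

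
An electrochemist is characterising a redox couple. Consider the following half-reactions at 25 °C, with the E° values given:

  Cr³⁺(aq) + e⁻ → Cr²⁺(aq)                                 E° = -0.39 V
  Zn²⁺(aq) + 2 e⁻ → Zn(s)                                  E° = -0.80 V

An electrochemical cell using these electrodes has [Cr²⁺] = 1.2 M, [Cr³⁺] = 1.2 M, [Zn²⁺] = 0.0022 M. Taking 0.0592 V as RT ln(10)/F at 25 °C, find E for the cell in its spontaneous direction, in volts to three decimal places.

+0.489 V

Cr³⁺/Cr²⁺ is the cathode (higher E°), Zn²⁺/Zn the anode: E°cell = -0.39 − (-0.80) = +0.41 V, n = 2.
Overall: 2 Cr³⁺(aq) + Zn(s) → 2 Cr²⁺(aq) + Zn²⁺(aq)
Q = [Cr²⁺]^2·[Zn²⁺] / ([Cr³⁺]^2); log Q = -2.658.
E = E° − (0.0592/n) log Q = +0.41 − (0.0592/2)(-2.658) = +0.489 V.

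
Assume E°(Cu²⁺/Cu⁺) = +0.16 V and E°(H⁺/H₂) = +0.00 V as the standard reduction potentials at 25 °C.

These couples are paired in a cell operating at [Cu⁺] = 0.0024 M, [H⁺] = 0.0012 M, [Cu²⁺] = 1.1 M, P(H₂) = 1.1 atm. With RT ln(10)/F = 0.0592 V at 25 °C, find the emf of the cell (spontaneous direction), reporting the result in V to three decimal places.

Cu²⁺/Cu⁺ is the cathode (higher E°), H⁺/H₂ the anode: E°cell = +0.16 − (+0.00) = +0.16 V, n = 2.
Overall: 2 Cu²⁺(aq) + H₂(g) → 2 Cu⁺(aq) + 2 H⁺(aq)
Q = [Cu⁺]^2·[H⁺]^2 / ([Cu²⁺]^2·P(H₂)); log Q = -11.205.
E = E° − (0.0592/n) log Q = +0.16 − (0.0592/2)(-11.205) = +0.492 V.

+0.492 V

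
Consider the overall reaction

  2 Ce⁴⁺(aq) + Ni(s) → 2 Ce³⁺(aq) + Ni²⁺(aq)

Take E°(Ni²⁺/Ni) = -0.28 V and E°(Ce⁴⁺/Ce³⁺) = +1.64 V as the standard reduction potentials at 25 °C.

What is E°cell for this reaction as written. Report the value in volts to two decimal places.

The Ce⁴⁺/Ce³⁺ couple has the higher reduction potential, so it is the cathode; Ni²⁺/Ni is oxidised at the anode.
E°cell = E°(cathode) − E°(anode) = (+1.64) − (-0.28) = +1.92 V.

+1.92 V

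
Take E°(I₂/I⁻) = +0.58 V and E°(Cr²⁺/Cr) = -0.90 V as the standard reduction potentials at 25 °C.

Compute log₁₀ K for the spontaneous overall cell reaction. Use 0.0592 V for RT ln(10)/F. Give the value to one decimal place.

50.0

Cathode: I₂/I⁻; anode: Cr²⁺/Cr. E°cell = +1.48 V, n = 2.
log K = nE°cell / 0.0592 = (2)(+1.48) / 0.0592 = 50.0.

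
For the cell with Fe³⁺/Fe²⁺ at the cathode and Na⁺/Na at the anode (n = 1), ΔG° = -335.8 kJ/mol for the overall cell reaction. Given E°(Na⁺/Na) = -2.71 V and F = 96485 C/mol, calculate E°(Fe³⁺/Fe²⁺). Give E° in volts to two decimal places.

E°cell = −ΔG°/(nF) = −(-335.8×10³)/((1)(96485)) = +3.480 V.
Since Fe³⁺/Fe²⁺ is the cathode and Na⁺/Na the anode, E°cell = E°(Fe³⁺/Fe²⁺) − E°(Na⁺/Na).
So E°(Fe³⁺/Fe²⁺) = E°cell + E°(Na⁺/Na) = +3.480 + (-2.71) = +0.77 V.

+0.77 V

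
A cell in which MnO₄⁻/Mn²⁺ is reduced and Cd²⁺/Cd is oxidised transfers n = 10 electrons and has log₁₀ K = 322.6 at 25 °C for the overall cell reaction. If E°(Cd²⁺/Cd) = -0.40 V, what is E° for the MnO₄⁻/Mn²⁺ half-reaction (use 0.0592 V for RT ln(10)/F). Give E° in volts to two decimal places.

E°cell = (0.0592/n)·log K = (0.0592/10)(322.6) = +1.910 V.
Since MnO₄⁻/Mn²⁺ is the cathode and Cd²⁺/Cd the anode, E°cell = E°(MnO₄⁻/Mn²⁺) − E°(Cd²⁺/Cd).
So E°(MnO₄⁻/Mn²⁺) = E°cell + E°(Cd²⁺/Cd) = +1.910 + (-0.40) = +1.51 V.

+1.51 V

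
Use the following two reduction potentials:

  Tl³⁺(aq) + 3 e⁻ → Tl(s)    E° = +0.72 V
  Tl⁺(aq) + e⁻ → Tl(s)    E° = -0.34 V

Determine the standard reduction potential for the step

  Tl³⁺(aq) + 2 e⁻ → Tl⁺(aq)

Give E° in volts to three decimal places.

Sequential free energies add, so n₃E°₃ = n₁E°₁ + n₂E°₂.
With n₃ = 3, and the known step contributing 1×(-0.34) V, the unknown satisfies 2·E° = 3×(+0.72) − 1×(-0.34) = +2.500.
E° = +2.500 / 2 = +1.250 V.

+1.250 V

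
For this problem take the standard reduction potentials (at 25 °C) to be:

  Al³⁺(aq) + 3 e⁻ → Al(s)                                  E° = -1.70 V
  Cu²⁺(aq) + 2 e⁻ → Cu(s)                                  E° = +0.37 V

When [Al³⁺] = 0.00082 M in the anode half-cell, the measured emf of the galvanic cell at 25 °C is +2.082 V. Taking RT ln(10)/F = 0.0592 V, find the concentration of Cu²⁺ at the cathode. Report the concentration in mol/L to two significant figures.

Cu²⁺/Cu is the cathode, Al³⁺/Al the anode: E°cell = +2.07 V, n = 6.
Overall reaction: 3 Cu²⁺(aq) + 2 Al(s) → 3 Cu(s) + 2 Al³⁺(aq); Q = [Al³⁺]^2/[Cu²⁺]^3.
From E = E° − (0.0592/n) log Q: log Q = (E° − E)·n/0.0592 = (+2.07 − (+2.082))·6/0.0592 = -1.2162.
So 3·log[Cu²⁺] = 2·log(0.00082) − log Q = -6.1724 − (-1.2162) = -4.9562; log[Cu²⁺] = -4.9562 / 3 = -1.6521; [Cu²⁺] = 10^(-1.6521) ≈ 0.022 M.

0.022 M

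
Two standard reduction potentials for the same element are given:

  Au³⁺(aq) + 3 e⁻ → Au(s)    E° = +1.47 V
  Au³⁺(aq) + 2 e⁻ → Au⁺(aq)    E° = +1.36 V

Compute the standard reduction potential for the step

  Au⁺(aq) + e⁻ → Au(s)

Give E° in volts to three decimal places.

+1.690 V

Sequential free energies add, so n₃E°₃ = n₁E°₁ + n₂E°₂.
With n₃ = 3, and the known step contributing 2×(+1.36) V, the unknown satisfies 1·E° = 3×(+1.47) − 2×(+1.36) = +1.690.
E° = +1.690 / 1 = +1.690 V.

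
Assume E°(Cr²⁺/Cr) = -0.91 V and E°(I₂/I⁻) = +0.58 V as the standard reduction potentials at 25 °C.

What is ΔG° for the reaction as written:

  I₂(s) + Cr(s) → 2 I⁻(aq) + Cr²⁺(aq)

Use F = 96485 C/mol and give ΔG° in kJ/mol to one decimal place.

As written, I₂/I⁻ is reduced (cathode) and Cr²⁺/Cr is oxidised (anode), so E°cell = (+0.58) − (-0.91) = +1.49 V.
Balancing electrons gives n = 2.
ΔG° = −nFE° = −(2)(96485)(+1.49) = -287,525 J = -287.5 kJ/mol.

-287.5 kJ/mol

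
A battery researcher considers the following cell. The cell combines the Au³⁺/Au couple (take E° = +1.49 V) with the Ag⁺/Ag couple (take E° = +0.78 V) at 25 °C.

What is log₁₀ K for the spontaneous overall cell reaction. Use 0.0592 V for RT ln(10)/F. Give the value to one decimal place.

Cathode: Au³⁺/Au; anode: Ag⁺/Ag. E°cell = +0.71 V, n = 3.
log K = nE°cell / 0.0592 = (3)(+0.71) / 0.0592 = 36.0.

36.0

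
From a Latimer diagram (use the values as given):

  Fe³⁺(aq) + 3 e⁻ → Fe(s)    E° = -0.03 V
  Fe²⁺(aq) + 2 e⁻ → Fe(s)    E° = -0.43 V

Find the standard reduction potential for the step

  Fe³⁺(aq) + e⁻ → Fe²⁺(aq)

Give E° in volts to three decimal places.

+0.770 V

Sequential free energies add, so n₃E°₃ = n₁E°₁ + n₂E°₂.
With n₃ = 3, and the known step contributing 2×(-0.43) V, the unknown satisfies 1·E° = 3×(-0.03) − 2×(-0.43) = +0.770.
E° = +0.770 / 1 = +0.770 V.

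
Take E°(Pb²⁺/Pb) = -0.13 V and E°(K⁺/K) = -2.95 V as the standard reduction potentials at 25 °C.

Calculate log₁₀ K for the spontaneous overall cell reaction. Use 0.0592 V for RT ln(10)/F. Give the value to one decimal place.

Cathode: Pb²⁺/Pb; anode: K⁺/K. E°cell = +2.82 V, n = 2.
log K = nE°cell / 0.0592 = (2)(+2.82) / 0.0592 = 95.3.

95.3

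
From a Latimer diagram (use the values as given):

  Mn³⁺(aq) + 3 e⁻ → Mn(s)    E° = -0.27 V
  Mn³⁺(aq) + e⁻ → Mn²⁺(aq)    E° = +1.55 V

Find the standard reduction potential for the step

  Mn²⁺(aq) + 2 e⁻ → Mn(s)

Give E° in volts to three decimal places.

-1.180 V

Sequential free energies add, so n₃E°₃ = n₁E°₁ + n₂E°₂.
With n₃ = 3, and the known step contributing 1×(+1.55) V, the unknown satisfies 2·E° = 3×(-0.27) − 1×(+1.55) = -2.360.
E° = -2.360 / 2 = -1.180 V.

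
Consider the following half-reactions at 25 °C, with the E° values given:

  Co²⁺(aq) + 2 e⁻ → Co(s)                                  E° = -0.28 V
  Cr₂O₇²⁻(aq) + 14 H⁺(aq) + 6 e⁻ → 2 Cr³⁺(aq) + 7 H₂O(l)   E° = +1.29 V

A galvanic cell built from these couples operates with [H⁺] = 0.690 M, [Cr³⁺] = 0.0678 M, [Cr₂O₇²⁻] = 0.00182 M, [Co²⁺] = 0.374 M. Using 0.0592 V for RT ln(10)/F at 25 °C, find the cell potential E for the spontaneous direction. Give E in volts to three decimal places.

+1.556 V

Cr₂O₇²⁻/Cr³⁺ is the cathode (higher E°), Co²⁺/Co the anode: E°cell = +1.29 − (-0.28) = +1.57 V, n = 6.
Overall: Cr₂O₇²⁻(aq) + 14 H⁺(aq) + 3 Co(s) → 2 Cr³⁺(aq) + 7 H₂O(l) + 3 Co²⁺(aq)
Q = [Cr³⁺]^2·[Co²⁺]^3 / ([Cr₂O₇²⁻]·[H⁺]^14); log Q = 1.377.
E = E° − (0.0592/n) log Q = +1.57 − (0.0592/6)(1.377) = +1.556 V.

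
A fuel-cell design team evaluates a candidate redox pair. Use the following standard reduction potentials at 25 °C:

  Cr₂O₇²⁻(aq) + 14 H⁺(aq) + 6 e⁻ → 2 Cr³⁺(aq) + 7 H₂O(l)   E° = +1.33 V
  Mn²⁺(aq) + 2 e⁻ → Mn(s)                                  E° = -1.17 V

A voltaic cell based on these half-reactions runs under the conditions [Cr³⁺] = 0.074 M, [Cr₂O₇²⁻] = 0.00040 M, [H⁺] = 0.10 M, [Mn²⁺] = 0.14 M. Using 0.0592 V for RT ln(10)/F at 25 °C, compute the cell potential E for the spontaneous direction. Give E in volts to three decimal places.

+2.376 V

Cr₂O₇²⁻/Cr³⁺ is the cathode (higher E°), Mn²⁺/Mn the anode: E°cell = +1.33 − (-1.17) = +2.50 V, n = 6.
Overall: Cr₂O₇²⁻(aq) + 14 H⁺(aq) + 3 Mn(s) → 2 Cr³⁺(aq) + 7 H₂O(l) + 3 Mn²⁺(aq)
Q = [Cr³⁺]^2·[Mn²⁺]^3 / ([Cr₂O₇²⁻]·[H⁺]^14); log Q = 12.575.
E = E° − (0.0592/n) log Q = +2.50 − (0.0592/6)(12.575) = +2.376 V.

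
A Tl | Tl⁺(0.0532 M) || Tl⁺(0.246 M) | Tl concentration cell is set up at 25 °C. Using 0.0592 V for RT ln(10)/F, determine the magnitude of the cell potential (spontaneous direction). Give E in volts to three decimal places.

For a concentration cell E°cell = 0. The 0.246 M side is the cathode (reduction is favoured where [Tl⁺] is higher).
With n = 1, E = −(0.0592/1) log([Tl⁺]ₐₙ/[Tl⁺]꜀ₐₜ) = −(0.0592/1) log(0.0532/0.246) = −(0.0592/1)(-0.665) = +0.039 V.

+0.039 V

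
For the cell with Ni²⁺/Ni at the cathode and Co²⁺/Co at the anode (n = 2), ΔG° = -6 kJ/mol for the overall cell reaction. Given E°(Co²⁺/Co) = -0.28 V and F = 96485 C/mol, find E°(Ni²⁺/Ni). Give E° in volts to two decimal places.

E°cell = −ΔG°/(nF) = −(-6×10³)/((2)(96485)) = +0.031 V.
Since Ni²⁺/Ni is the cathode and Co²⁺/Co the anode, E°cell = E°(Ni²⁺/Ni) − E°(Co²⁺/Co).
So E°(Ni²⁺/Ni) = E°cell + E°(Co²⁺/Co) = +0.031 + (-0.28) = -0.25 V.

-0.25 V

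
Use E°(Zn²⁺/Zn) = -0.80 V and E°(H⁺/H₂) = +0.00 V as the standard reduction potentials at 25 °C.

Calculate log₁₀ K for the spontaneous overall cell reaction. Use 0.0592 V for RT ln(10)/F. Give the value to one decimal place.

27.0

Cathode: H⁺/H₂; anode: Zn²⁺/Zn. E°cell = +0.80 V, n = 2.
log K = nE°cell / 0.0592 = (2)(+0.80) / 0.0592 = 27.0.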